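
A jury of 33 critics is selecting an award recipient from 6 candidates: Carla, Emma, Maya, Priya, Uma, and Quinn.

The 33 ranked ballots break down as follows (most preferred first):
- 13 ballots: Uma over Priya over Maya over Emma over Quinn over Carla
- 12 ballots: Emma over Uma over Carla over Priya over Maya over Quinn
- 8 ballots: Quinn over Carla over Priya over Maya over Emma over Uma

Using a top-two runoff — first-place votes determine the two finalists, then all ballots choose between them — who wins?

Emma

Round 1 first-place votes: Carla 0, Emma 12, Maya 0, Priya 0, Uma 13, Quinn 8. Uma and Emma advance.
Runoff: Uma is ranked above Emma on 13 ballots, Emma above Uma on 20.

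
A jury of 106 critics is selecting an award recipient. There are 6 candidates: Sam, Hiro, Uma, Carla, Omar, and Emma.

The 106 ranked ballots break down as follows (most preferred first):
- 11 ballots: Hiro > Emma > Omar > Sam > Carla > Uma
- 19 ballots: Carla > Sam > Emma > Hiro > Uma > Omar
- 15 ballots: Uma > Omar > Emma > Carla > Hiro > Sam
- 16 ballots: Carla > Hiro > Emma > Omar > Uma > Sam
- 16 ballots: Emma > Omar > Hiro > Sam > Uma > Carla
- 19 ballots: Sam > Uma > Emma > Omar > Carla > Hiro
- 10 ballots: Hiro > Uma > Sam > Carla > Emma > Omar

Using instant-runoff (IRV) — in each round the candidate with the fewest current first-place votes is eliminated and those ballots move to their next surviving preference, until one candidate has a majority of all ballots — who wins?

Emma

Round 1: Sam 19, Hiro 21, Uma 15, Carla 35, Omar 0, Emma 16. Omar eliminated.
Round 2: Sam 19, Hiro 21, Uma 15, Carla 35, Emma 16. Uma eliminated.
Round 3: Sam 19, Hiro 21, Carla 35, Emma 31. Sam eliminated.
Round 4: Hiro 21, Carla 35, Emma 50. Hiro eliminated.
Round 5: Carla 45, Emma 61. Emma has a majority (≥54).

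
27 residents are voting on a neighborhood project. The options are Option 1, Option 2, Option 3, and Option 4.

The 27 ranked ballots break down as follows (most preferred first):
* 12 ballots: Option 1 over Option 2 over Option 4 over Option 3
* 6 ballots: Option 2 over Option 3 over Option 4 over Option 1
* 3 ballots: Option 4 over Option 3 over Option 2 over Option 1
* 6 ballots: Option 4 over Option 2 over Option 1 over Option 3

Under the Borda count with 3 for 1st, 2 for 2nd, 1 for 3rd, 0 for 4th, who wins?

Option 1: 12×3 + 6×0 + 3×0 + 6×1 = 42
Option 2: 12×2 + 6×3 + 3×1 + 6×2 = 57
Option 3: 12×0 + 6×2 + 3×2 + 6×0 = 18
Option 4: 12×1 + 6×1 + 3×3 + 6×3 = 45

Option 2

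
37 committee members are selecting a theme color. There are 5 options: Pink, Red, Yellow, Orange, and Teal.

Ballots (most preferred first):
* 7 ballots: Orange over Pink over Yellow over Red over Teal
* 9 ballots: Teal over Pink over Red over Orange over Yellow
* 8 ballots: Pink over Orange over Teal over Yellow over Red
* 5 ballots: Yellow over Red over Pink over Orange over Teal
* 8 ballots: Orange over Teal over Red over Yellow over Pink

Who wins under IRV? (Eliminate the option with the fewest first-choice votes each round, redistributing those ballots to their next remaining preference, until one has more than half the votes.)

Round 1: Pink 8, Red 0, Yellow 5, Orange 15, Teal 9. Red eliminated.
Round 2: Pink 8, Yellow 5, Orange 15, Teal 9. Yellow eliminated.
Round 3: Pink 13, Orange 15, Teal 9. Teal eliminated.
Round 4: Pink 22, Orange 15. Pink has a majority (≥19).

Pink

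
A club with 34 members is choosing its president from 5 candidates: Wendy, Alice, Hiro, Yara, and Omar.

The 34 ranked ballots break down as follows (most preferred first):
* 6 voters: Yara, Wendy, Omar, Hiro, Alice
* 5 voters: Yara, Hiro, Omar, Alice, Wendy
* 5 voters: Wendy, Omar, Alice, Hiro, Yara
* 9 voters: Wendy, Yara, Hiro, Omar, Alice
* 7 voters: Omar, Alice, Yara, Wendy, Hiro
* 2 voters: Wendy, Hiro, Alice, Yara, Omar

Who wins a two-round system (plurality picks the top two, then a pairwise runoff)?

Yara

Round 1 first-place votes: Wendy 16, Alice 0, Hiro 0, Yara 11, Omar 7. Wendy and Yara advance.
Runoff: Wendy is ranked above Yara on 16 ballots, Yara above Wendy on 18.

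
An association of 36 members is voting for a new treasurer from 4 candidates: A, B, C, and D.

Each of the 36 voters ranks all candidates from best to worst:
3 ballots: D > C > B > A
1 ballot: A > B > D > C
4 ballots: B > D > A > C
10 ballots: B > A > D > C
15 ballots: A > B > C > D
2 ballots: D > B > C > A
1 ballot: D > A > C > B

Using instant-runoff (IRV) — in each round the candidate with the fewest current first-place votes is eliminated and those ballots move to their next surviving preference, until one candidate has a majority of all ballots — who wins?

Round 1: A 16, B 14, C 0, D 6. C eliminated.
Round 2: A 16, B 14, D 6. D eliminated.
Round 3: A 17, B 19. B has a majority (≥19).

B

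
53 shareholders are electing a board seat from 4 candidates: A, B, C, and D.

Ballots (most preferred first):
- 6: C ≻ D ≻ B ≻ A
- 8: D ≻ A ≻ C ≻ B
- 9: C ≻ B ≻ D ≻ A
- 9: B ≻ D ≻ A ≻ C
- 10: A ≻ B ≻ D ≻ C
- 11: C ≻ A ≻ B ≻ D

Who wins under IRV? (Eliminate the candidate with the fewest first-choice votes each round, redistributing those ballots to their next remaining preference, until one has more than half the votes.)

Round 1: A 10, B 9, C 26, D 8. D eliminated.
Round 2: A 18, B 9, C 26. B eliminated.
Round 3: A 27, C 26. A has a majority (≥27).

A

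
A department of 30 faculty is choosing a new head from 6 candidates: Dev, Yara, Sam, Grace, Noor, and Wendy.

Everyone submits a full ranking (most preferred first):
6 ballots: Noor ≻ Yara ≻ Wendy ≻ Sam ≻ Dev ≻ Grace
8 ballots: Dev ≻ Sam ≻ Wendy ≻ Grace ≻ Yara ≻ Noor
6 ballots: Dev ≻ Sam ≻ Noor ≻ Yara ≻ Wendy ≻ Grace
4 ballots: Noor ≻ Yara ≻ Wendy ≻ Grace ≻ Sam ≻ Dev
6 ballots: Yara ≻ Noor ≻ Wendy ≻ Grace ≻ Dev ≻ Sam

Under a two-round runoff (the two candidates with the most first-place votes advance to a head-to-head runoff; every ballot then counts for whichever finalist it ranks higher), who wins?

Round 1 first-place votes: Dev 14, Yara 6, Sam 0, Grace 0, Noor 10, Wendy 0. Dev and Noor advance.
Runoff: Dev is ranked above Noor on 14 ballots, Noor above Dev on 16.

Noor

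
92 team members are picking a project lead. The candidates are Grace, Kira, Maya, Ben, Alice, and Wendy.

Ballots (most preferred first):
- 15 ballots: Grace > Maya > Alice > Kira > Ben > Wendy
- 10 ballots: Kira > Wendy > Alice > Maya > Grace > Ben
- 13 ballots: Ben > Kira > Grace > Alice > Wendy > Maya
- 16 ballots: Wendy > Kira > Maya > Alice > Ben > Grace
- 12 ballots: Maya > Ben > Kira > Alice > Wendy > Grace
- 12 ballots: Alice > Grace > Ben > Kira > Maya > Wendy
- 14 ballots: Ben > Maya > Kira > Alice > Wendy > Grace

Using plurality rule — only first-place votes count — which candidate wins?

First-place votes: Grace 15, Kira 10, Maya 12, Ben 27, Alice 12, Wendy 16.

Ben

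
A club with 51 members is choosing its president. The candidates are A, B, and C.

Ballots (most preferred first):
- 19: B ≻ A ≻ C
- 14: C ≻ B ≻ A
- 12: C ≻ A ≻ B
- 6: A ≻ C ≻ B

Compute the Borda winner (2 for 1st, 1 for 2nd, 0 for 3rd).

A: 19×1 + 14×0 + 12×1 + 6×2 = 43
B: 19×2 + 14×1 + 12×0 + 6×0 = 52
C: 19×0 + 14×2 + 12×2 + 6×1 = 58

C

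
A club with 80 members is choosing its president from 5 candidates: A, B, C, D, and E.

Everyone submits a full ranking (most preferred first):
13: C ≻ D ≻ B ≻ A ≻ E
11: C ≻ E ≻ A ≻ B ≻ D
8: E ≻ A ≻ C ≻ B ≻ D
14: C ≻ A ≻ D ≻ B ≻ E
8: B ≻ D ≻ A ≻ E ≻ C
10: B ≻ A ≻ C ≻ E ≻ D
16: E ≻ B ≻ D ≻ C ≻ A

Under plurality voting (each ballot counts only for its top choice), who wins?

C

First-place votes: A 0, B 18, C 38, D 0, E 24.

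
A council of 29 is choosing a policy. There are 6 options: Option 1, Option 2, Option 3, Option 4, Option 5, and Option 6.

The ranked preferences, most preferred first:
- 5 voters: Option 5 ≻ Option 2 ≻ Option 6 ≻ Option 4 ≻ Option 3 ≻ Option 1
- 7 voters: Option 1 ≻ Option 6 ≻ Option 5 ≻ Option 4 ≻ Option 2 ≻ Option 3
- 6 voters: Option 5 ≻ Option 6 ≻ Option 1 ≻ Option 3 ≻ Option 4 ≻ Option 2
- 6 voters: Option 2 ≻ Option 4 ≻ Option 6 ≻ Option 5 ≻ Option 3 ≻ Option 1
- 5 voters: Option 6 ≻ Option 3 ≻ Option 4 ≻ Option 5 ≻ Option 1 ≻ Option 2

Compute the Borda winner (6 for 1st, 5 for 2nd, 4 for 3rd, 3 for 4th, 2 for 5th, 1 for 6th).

Option 1: 5×1 + 7×6 + 6×4 + 6×1 + 5×2 = 87
Option 2: 5×5 + 7×2 + 6×1 + 6×6 + 5×1 = 86
Option 3: 5×2 + 7×1 + 6×3 + 6×2 + 5×5 = 72
Option 4: 5×3 + 7×3 + 6×2 + 6×5 + 5×4 = 98
Option 5: 5×6 + 7×4 + 6×6 + 6×3 + 5×3 = 127
Option 6: 5×4 + 7×5 + 6×5 + 6×4 + 5×6 = 139

Option 6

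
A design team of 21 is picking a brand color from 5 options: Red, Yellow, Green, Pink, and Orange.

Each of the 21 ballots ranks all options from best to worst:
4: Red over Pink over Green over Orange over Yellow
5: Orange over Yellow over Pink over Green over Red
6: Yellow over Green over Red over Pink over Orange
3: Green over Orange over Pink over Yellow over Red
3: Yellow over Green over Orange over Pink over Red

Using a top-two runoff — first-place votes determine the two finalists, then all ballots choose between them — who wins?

Round 1 first-place votes: Red 4, Yellow 9, Green 3, Pink 0, Orange 5. Yellow and Orange advance.
Runoff: Yellow is ranked above Orange on 9 ballots, Orange above Yellow on 12.

Orange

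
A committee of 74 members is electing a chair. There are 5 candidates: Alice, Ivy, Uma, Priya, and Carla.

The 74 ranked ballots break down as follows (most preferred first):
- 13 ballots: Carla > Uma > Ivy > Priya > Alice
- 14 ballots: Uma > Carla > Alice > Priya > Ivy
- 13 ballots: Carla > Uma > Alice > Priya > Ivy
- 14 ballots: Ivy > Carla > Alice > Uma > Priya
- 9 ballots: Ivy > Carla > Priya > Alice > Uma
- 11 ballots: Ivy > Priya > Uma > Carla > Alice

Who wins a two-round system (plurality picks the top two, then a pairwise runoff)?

Round 1 first-place votes: Alice 0, Ivy 34, Uma 14, Priya 0, Carla 26. Ivy and Carla advance.
Runoff: Ivy is ranked above Carla on 34 ballots, Carla above Ivy on 40.

Carla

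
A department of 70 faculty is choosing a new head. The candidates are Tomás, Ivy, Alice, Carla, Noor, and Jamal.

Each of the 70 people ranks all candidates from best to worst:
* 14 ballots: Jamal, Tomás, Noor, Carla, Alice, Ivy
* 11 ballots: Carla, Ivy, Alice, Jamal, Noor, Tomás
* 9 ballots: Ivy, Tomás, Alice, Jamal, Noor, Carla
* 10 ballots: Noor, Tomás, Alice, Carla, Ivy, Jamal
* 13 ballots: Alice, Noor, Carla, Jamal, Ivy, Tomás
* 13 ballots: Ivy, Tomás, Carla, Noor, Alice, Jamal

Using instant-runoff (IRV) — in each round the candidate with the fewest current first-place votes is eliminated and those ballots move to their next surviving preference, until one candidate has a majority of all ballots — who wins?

Round 1: Tomás 0, Ivy 22, Alice 13, Carla 11, Noor 10, Jamal 14. Tomás eliminated.
Round 2: Ivy 22, Alice 13, Carla 11, Noor 10, Jamal 14. Noor eliminated.
Round 3: Ivy 22, Alice 23, Carla 11, Jamal 14. Carla eliminated.
Round 4: Ivy 33, Alice 23, Jamal 14. Jamal eliminated.
Round 5: Ivy 33, Alice 37. Alice has a majority (≥36).

Alice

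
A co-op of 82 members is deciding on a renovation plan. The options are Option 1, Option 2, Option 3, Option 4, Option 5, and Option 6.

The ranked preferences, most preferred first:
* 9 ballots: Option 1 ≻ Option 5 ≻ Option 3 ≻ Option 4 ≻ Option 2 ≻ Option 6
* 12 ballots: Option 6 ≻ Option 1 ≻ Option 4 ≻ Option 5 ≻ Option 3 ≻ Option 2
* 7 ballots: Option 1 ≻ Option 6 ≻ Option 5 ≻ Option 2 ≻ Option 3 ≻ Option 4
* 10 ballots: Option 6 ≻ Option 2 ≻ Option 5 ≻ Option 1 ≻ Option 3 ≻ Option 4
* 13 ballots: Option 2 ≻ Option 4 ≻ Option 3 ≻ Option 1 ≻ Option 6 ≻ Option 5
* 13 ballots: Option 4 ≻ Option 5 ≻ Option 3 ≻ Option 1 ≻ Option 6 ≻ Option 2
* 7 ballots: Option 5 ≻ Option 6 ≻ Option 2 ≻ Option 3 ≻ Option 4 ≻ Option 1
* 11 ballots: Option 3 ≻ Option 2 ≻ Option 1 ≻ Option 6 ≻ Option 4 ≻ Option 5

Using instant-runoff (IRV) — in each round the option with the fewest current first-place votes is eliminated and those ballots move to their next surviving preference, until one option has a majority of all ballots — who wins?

Option 1

Round 1: Option 1 16, Option 2 13, Option 3 11, Option 4 13, Option 5 7, Option 6 22. Option 5 eliminated.
Round 2: Option 1 16, Option 2 13, Option 3 11, Option 4 13, Option 6 29. Option 3 eliminated.
Round 3: Option 1 16, Option 2 24, Option 4 13, Option 6 29. Option 4 eliminated.
Round 4: Option 1 29, Option 2 24, Option 6 29. Option 2 eliminated.
Round 5: Option 1 53, Option 6 29. Option 1 has a majority (≥42).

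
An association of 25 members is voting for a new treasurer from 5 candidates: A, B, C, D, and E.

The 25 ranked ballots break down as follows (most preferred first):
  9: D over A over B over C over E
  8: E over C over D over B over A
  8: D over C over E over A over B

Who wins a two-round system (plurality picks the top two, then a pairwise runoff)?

Round 1 first-place votes: A 0, B 0, C 0, D 17, E 8. D and E advance.
Runoff: D is ranked above E on 17 ballots, E above D on 8.

D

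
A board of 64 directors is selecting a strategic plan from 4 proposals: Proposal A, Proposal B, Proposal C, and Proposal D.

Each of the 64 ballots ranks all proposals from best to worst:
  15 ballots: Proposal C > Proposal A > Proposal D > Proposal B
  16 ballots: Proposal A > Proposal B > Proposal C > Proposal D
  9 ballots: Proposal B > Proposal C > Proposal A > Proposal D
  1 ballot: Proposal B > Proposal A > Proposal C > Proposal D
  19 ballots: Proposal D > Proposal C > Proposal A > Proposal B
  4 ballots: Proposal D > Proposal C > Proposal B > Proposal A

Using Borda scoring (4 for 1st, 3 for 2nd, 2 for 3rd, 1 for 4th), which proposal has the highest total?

Proposal A: 15×3 + 16×4 + 9×2 + 1×3 + 19×2 + 4×1 = 172
Proposal B: 15×1 + 16×3 + 9×4 + 1×4 + 19×1 + 4×2 = 130
Proposal C: 15×4 + 16×2 + 9×3 + 1×2 + 19×3 + 4×3 = 190
Proposal D: 15×2 + 16×1 + 9×1 + 1×1 + 19×4 + 4×4 = 148

Proposal C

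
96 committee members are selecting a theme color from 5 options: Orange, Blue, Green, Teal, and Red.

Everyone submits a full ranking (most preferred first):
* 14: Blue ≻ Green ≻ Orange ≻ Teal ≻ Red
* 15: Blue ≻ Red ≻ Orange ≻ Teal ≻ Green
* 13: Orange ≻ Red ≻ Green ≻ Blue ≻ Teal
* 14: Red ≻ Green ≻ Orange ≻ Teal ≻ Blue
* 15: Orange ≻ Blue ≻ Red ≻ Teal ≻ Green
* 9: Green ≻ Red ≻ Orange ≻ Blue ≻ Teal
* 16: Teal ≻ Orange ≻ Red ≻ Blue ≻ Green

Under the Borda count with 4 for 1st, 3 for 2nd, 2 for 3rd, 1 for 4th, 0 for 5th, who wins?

Orange: 14×2 + 15×2 + 13×4 + 14×2 + 15×4 + 9×2 + 16×3 = 264
Blue: 14×4 + 15×4 + 13×1 + 14×0 + 15×3 + 9×1 + 16×1 = 199
Green: 14×3 + 15×0 + 13×2 + 14×3 + 15×0 + 9×4 + 16×0 = 146
Teal: 14×1 + 15×1 + 13×0 + 14×1 + 15×1 + 9×0 + 16×4 = 122
Red: 14×0 + 15×3 + 13×3 + 14×4 + 15×2 + 9×3 + 16×2 = 229

Orange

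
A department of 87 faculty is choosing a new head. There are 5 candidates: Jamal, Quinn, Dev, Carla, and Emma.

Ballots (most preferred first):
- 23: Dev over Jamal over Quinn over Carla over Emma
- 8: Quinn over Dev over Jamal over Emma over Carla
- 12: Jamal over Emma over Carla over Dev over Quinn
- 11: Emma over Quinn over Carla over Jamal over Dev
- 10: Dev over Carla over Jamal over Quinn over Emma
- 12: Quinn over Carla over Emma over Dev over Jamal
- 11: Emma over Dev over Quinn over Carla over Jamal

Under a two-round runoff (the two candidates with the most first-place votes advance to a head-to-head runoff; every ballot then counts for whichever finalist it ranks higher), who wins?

Round 1 first-place votes: Jamal 12, Quinn 20, Dev 33, Carla 0, Emma 22. Dev and Emma advance.
Runoff: Dev is ranked above Emma on 41 ballots, Emma above Dev on 46.

Emma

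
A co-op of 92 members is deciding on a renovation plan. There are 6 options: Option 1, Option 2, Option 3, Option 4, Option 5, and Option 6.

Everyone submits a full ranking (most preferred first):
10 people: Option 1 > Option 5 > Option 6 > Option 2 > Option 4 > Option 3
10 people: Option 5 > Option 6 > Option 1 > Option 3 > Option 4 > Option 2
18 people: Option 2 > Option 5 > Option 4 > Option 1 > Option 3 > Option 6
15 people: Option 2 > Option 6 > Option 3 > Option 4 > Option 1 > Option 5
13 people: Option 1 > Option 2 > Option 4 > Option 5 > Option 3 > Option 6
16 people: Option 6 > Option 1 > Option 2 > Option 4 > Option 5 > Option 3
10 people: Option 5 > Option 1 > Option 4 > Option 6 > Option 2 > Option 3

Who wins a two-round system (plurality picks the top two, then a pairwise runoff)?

Round 1 first-place votes: Option 1 23, Option 2 33, Option 3 0, Option 4 0, Option 5 20, Option 6 16. Option 2 and Option 1 advance.
Runoff: Option 2 is ranked above Option 1 on 33 ballots, Option 1 above Option 2 on 59.

Option 1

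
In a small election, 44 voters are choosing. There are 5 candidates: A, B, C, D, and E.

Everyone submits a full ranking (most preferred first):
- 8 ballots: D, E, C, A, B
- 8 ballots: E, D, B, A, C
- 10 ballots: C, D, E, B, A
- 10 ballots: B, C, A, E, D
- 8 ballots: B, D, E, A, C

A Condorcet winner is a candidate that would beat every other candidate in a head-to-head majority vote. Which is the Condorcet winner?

D vs A: 34–10
D vs B: 26–18
D vs C: 24–20
D vs E: 26–18
D beats every other candidate.

D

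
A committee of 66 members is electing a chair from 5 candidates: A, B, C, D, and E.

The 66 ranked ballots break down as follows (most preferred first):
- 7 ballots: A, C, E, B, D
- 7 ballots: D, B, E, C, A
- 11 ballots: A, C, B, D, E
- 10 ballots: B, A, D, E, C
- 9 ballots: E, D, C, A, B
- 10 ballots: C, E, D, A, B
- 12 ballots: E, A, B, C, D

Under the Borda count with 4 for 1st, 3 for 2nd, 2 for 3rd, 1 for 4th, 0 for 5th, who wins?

A

A: 7×4 + 7×0 + 11×4 + 10×3 + 9×1 + 10×1 + 12×3 = 157
B: 7×1 + 7×3 + 11×2 + 10×4 + 9×0 + 10×0 + 12×2 = 114
C: 7×3 + 7×1 + 11×3 + 10×0 + 9×2 + 10×4 + 12×1 = 131
D: 7×0 + 7×4 + 11×1 + 10×2 + 9×3 + 10×2 + 12×0 = 106
E: 7×2 + 7×2 + 11×0 + 10×1 + 9×4 + 10×3 + 12×4 = 152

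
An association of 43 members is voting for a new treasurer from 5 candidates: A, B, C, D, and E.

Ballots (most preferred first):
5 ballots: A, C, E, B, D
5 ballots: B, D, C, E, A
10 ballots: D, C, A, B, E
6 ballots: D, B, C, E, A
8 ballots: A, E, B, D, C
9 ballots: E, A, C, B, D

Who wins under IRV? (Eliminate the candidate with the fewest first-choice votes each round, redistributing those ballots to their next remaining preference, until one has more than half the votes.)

Round 1: A 13, B 5, C 0, D 16, E 9. C eliminated.
Round 2: A 13, B 5, D 16, E 9. B eliminated.
Round 3: A 13, D 21, E 9. E eliminated.
Round 4: A 22, D 21. A has a majority (≥22).

A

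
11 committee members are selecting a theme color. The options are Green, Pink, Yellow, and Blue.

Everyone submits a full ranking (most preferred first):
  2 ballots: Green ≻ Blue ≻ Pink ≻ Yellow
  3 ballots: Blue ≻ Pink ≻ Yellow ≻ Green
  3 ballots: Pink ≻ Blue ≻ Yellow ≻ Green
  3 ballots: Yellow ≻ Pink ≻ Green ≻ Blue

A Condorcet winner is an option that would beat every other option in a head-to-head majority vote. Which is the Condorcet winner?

Pink vs Green: 9–2
Pink vs Yellow: 8–3
Pink vs Blue: 6–5
Pink beats every other option.

Pink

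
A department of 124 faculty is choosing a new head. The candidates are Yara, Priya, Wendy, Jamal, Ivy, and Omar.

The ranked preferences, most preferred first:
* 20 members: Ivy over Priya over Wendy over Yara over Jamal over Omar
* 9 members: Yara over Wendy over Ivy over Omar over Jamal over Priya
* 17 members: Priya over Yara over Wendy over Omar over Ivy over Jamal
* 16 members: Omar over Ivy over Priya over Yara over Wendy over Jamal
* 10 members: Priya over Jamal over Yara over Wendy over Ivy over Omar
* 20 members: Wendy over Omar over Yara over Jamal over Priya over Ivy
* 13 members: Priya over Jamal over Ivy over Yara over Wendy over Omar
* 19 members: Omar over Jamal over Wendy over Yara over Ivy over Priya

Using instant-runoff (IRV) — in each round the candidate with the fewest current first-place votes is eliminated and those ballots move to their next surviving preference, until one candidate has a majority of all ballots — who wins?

Round 1: Yara 9, Priya 40, Wendy 20, Jamal 0, Ivy 20, Omar 35. Jamal eliminated.
Round 2: Yara 9, Priya 40, Wendy 20, Ivy 20, Omar 35. Yara eliminated.
Round 3: Priya 40, Wendy 29, Ivy 20, Omar 35. Ivy eliminated.
Round 4: Priya 60, Wendy 29, Omar 35. Wendy eliminated.
Round 5: Priya 60, Omar 64. Omar has a majority (≥63).

Omar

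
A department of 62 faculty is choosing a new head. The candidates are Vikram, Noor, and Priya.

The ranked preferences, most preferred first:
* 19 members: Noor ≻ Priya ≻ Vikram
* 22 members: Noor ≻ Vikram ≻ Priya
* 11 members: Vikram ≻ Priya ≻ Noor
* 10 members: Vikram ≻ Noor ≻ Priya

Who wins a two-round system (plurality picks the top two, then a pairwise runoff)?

Round 1 first-place votes: Vikram 21, Noor 41, Priya 0. Noor and Vikram advance.
Runoff: Noor is ranked above Vikram on 41 ballots, Vikram above Noor on 21.

Noor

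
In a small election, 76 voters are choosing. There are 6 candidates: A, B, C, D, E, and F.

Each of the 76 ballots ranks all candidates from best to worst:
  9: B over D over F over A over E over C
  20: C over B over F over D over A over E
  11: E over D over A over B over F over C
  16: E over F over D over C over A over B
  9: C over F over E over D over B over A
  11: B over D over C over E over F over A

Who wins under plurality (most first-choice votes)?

First-place votes: A 0, B 20, C 29, D 0, E 27, F 0.

C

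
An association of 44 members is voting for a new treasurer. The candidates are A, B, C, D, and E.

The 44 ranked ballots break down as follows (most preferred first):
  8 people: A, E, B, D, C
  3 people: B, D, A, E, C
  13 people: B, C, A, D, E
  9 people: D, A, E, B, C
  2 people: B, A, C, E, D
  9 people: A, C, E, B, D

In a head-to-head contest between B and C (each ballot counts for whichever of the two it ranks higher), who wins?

B is ranked above C on 35 ballots; C above B on 9.

B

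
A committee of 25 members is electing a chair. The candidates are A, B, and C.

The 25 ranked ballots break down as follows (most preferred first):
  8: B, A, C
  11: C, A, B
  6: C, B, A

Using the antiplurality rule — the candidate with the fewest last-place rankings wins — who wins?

Last-place votes: A 6, B 11, C 8.

A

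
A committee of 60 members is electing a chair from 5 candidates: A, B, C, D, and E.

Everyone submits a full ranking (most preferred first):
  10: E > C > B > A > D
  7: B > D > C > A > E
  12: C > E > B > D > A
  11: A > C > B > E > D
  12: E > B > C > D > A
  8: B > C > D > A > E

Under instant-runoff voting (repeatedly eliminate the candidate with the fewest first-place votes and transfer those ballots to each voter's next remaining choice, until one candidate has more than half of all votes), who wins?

C

Round 1: A 11, B 15, C 12, D 0, E 22. D eliminated.
Round 2: A 11, B 15, C 12, E 22. A eliminated.
Round 3: B 15, C 23, E 22. B eliminated.
Round 4: C 38, E 22. C has a majority (≥31).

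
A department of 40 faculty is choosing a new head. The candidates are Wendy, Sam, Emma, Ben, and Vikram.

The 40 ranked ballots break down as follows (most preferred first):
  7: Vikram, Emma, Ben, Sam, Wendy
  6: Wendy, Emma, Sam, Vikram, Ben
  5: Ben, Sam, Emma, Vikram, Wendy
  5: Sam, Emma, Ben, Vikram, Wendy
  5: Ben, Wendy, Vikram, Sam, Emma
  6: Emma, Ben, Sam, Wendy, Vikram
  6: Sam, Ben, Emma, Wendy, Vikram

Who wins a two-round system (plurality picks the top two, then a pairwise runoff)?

Ben

Round 1 first-place votes: Wendy 6, Sam 11, Emma 6, Ben 10, Vikram 7. Sam and Ben advance.
Runoff: Sam is ranked above Ben on 17 ballots, Ben above Sam on 23.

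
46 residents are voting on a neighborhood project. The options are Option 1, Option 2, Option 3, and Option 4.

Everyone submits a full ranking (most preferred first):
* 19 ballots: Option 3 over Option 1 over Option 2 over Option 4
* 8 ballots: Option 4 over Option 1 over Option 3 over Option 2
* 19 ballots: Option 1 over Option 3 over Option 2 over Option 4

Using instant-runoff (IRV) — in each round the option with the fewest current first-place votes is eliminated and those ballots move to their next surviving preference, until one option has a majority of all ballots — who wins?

Option 1

Round 1: Option 1 19, Option 2 0, Option 3 19, Option 4 8. Option 2 eliminated.
Round 2: Option 1 19, Option 3 19, Option 4 8. Option 4 eliminated.
Round 3: Option 1 27, Option 3 19. Option 1 has a majority (≥24).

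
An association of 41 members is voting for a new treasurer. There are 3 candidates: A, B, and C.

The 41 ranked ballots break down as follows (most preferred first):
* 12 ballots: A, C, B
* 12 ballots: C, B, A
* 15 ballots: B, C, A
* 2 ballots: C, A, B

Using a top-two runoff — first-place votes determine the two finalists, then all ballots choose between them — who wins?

C

Round 1 first-place votes: A 12, B 15, C 14. B and C advance.
Runoff: B is ranked above C on 15 ballots, C above B on 26.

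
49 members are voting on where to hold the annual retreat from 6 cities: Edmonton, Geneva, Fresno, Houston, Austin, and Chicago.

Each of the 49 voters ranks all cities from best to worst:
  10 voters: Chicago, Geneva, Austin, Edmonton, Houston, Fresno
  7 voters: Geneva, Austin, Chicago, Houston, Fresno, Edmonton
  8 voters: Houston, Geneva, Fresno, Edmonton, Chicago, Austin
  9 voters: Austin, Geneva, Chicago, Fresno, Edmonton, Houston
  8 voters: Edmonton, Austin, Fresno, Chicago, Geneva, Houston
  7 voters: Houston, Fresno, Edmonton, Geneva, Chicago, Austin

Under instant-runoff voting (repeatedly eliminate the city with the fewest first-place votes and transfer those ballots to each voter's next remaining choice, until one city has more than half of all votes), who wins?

Round 1: Edmonton 8, Geneva 7, Fresno 0, Houston 15, Austin 9, Chicago 10. Fresno eliminated.
Round 2: Edmonton 8, Geneva 7, Houston 15, Austin 9, Chicago 10. Geneva eliminated.
Round 3: Edmonton 8, Houston 15, Austin 16, Chicago 10. Edmonton eliminated.
Round 4: Houston 15, Austin 24, Chicago 10. Chicago eliminated.
Round 5: Houston 15, Austin 34. Austin has a majority (≥25).

Austin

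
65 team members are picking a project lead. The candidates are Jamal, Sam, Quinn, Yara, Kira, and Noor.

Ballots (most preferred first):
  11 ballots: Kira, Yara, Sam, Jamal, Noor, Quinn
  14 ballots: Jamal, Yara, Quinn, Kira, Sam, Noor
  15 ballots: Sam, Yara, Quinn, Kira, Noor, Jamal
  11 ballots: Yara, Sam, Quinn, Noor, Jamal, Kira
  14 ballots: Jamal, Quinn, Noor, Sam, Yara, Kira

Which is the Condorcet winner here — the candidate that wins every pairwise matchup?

Yara vs Jamal: 37–28
Yara vs Sam: 36–29
Yara vs Quinn: 51–14
Yara vs Kira: 54–11
Yara vs Noor: 51–14
Yara beats every other candidate.

Yara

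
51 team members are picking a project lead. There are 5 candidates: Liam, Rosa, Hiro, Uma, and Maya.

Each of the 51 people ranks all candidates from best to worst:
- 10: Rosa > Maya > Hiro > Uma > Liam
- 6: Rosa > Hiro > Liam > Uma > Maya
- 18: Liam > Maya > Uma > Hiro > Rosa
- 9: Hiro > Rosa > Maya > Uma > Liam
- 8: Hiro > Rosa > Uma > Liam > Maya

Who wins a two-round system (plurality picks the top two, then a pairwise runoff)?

Round 1 first-place votes: Liam 18, Rosa 16, Hiro 17, Uma 0, Maya 0. Liam and Hiro advance.
Runoff: Liam is ranked above Hiro on 18 ballots, Hiro above Liam on 33.

Hiro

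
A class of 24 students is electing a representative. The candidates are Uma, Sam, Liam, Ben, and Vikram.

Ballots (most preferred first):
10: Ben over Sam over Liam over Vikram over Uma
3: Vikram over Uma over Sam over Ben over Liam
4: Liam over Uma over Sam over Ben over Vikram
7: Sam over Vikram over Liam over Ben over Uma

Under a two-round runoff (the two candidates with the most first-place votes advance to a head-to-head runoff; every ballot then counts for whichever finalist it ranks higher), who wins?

Sam

Round 1 first-place votes: Uma 0, Sam 7, Liam 4, Ben 10, Vikram 3. Ben and Sam advance.
Runoff: Ben is ranked above Sam on 10 ballots, Sam above Ben on 14.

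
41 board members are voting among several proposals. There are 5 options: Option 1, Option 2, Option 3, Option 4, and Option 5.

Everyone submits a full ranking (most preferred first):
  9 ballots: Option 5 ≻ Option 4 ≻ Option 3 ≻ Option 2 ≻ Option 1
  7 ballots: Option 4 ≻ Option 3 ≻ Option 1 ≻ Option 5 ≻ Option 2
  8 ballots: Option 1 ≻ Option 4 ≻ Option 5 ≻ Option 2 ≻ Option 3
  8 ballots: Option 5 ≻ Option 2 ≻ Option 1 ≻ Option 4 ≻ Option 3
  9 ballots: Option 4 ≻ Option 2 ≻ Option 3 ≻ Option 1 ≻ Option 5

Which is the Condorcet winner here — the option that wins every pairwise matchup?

Option 4 vs Option 1: 25–16
Option 4 vs Option 2: 33–8
Option 4 vs Option 3: 41–0
Option 4 vs Option 5: 24–17
Option 4 beats every other option.

Option 4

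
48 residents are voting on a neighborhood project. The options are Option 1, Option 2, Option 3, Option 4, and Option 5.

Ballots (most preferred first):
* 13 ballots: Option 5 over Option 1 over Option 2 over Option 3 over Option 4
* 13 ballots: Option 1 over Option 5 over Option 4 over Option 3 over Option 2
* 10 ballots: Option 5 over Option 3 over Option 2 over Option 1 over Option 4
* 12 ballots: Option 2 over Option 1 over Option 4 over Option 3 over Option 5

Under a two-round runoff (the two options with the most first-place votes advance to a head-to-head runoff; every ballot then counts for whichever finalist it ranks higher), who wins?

Round 1 first-place votes: Option 1 13, Option 2 12, Option 3 0, Option 4 0, Option 5 23. Option 5 and Option 1 advance.
Runoff: Option 5 is ranked above Option 1 on 23 ballots, Option 1 above Option 5 on 25.

Option 1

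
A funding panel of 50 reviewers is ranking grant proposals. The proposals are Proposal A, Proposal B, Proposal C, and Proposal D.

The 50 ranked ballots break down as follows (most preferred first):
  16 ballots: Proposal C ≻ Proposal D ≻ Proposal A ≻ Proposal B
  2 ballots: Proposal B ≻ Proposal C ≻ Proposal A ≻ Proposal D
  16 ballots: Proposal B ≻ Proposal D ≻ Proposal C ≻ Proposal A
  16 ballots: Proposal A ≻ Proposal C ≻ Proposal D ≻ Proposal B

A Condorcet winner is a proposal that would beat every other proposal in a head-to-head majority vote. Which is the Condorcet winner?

Proposal C vs Proposal A: 34–16
Proposal C vs Proposal B: 32–18
Proposal C vs Proposal D: 34–16
Proposal C beats every other proposal.

Proposal C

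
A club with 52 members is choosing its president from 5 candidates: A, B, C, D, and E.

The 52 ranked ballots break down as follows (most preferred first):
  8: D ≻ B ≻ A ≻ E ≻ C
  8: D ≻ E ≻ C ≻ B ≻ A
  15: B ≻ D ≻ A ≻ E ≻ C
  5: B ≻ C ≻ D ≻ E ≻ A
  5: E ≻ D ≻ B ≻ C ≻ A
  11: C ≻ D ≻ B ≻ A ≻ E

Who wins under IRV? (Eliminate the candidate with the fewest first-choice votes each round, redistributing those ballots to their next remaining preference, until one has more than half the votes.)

D

Round 1: A 0, B 20, C 11, D 16, E 5. A eliminated.
Round 2: B 20, C 11, D 16, E 5. E eliminated.
Round 3: B 20, C 11, D 21. C eliminated.
Round 4: B 20, D 32. D has a majority (≥27).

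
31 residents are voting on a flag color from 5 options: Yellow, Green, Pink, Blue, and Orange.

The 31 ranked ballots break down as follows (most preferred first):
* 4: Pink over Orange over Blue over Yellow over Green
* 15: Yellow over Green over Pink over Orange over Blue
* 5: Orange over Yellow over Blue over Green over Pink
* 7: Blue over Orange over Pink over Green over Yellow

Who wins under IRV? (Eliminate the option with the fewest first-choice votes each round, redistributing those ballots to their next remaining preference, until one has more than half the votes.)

Round 1: Yellow 15, Green 0, Pink 4, Blue 7, Orange 5. Green eliminated.
Round 2: Yellow 15, Pink 4, Blue 7, Orange 5. Pink eliminated.
Round 3: Yellow 15, Blue 7, Orange 9. Blue eliminated.
Round 4: Yellow 15, Orange 16. Orange has a majority (≥16).

Orange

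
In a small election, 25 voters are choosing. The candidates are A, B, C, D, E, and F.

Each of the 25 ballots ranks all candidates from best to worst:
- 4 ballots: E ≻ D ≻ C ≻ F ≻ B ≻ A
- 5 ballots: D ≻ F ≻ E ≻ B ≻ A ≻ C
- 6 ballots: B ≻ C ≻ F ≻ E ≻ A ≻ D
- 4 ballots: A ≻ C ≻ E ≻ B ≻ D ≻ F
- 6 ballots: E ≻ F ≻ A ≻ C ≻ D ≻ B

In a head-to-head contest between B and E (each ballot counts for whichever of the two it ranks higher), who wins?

B is ranked above E on 6 ballots; E above B on 19.

E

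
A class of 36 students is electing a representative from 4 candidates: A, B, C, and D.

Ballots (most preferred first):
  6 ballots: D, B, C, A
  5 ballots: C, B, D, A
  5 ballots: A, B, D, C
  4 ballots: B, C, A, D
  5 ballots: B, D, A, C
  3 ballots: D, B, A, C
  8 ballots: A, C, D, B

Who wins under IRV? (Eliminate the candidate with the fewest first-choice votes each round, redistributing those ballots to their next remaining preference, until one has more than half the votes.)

Round 1: A 13, B 9, C 5, D 9. C eliminated.
Round 2: A 13, B 14, D 9. D eliminated.
Round 3: A 13, B 23. B has a majority (≥19).

B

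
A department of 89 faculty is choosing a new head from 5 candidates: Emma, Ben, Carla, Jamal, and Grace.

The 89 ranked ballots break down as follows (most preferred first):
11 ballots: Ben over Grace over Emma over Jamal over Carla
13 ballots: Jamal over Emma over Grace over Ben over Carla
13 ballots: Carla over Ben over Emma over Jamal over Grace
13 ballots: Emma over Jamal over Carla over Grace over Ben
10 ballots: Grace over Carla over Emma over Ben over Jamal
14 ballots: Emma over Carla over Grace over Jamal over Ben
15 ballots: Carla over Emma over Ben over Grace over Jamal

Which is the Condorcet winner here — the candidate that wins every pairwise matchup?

Emma

Emma vs Ben: 65–24
Emma vs Carla: 51–38
Emma vs Jamal: 76–13
Emma vs Grace: 68–21
Emma beats every other candidate.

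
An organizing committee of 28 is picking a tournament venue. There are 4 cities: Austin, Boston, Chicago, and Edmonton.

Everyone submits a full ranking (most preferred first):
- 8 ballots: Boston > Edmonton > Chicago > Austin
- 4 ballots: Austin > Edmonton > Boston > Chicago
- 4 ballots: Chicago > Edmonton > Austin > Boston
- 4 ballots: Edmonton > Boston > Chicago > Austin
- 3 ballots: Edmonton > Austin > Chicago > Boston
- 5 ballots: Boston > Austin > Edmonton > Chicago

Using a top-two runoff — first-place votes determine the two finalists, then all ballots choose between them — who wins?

Edmonton

Round 1 first-place votes: Austin 4, Boston 13, Chicago 4, Edmonton 7. Boston and Edmonton advance.
Runoff: Boston is ranked above Edmonton on 13 ballots, Edmonton above Boston on 15.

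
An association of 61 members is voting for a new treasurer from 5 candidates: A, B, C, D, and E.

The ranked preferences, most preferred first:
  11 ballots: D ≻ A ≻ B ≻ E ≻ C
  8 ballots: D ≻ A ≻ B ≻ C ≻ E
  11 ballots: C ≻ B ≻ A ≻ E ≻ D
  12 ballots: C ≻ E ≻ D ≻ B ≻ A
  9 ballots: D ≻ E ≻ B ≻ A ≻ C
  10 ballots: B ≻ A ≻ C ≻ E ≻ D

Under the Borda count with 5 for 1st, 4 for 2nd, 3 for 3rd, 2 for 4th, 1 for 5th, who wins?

A: 11×4 + 8×4 + 11×3 + 12×1 + 9×2 + 10×4 = 179
B: 11×3 + 8×3 + 11×4 + 12×2 + 9×3 + 10×5 = 202
C: 11×1 + 8×2 + 11×5 + 12×5 + 9×1 + 10×3 = 181
D: 11×5 + 8×5 + 11×1 + 12×3 + 9×5 + 10×1 = 197
E: 11×2 + 8×1 + 11×2 + 12×4 + 9×4 + 10×2 = 156

B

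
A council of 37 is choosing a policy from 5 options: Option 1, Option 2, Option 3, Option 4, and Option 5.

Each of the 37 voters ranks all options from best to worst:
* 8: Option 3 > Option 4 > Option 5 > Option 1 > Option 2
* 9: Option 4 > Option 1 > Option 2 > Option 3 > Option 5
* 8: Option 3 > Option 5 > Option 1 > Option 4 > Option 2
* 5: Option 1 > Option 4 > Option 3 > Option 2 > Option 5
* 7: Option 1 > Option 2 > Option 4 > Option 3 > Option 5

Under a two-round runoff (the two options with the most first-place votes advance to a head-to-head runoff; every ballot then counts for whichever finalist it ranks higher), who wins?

Option 1

Round 1 first-place votes: Option 1 12, Option 2 0, Option 3 16, Option 4 9, Option 5 0. Option 3 and Option 1 advance.
Runoff: Option 3 is ranked above Option 1 on 16 ballots, Option 1 above Option 3 on 21.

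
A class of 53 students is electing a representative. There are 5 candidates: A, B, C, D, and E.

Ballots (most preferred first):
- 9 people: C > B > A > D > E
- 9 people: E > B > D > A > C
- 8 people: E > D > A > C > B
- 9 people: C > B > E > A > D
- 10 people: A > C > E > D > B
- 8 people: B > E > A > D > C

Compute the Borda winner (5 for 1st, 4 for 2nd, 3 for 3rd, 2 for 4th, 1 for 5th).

A: 9×3 + 9×2 + 8×3 + 9×2 + 10×5 + 8×3 = 161
B: 9×4 + 9×4 + 8×1 + 9×4 + 10×1 + 8×5 = 166
C: 9×5 + 9×1 + 8×2 + 9×5 + 10×4 + 8×1 = 163
D: 9×2 + 9×3 + 8×4 + 9×1 + 10×2 + 8×2 = 122
E: 9×1 + 9×5 + 8×5 + 9×3 + 10×3 + 8×4 = 183

E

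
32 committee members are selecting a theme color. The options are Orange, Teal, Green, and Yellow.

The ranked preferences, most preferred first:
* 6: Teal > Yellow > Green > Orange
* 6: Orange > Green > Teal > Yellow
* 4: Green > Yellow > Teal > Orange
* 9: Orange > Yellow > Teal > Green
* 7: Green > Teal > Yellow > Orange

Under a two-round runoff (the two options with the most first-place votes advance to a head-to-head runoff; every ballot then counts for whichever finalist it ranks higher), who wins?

Round 1 first-place votes: Orange 15, Teal 6, Green 11, Yellow 0. Orange and Green advance.
Runoff: Orange is ranked above Green on 15 ballots, Green above Orange on 17.

Green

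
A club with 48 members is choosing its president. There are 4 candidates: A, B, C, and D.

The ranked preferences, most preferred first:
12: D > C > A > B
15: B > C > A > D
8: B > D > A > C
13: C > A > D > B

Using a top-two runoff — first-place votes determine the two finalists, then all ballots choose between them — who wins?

C

Round 1 first-place votes: A 0, B 23, C 13, D 12. B and C advance.
Runoff: B is ranked above C on 23 ballots, C above B on 25.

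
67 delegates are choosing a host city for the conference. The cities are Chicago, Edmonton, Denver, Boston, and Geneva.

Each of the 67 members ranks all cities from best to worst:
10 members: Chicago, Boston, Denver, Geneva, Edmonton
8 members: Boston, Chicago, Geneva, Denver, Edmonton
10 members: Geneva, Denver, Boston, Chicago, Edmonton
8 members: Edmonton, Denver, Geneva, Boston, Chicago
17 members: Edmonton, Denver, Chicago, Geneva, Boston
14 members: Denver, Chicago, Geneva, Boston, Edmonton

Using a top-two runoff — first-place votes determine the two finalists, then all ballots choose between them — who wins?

Denver

Round 1 first-place votes: Chicago 10, Edmonton 25, Denver 14, Boston 8, Geneva 10. Edmonton and Denver advance.
Runoff: Edmonton is ranked above Denver on 25 ballots, Denver above Edmonton on 42.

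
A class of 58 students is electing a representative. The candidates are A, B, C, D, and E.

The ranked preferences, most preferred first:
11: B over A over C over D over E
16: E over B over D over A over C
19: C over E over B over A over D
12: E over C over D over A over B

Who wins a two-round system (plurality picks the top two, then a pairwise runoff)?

C

Round 1 first-place votes: A 0, B 11, C 19, D 0, E 28. E and C advance.
Runoff: E is ranked above C on 28 ballots, C above E on 30.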